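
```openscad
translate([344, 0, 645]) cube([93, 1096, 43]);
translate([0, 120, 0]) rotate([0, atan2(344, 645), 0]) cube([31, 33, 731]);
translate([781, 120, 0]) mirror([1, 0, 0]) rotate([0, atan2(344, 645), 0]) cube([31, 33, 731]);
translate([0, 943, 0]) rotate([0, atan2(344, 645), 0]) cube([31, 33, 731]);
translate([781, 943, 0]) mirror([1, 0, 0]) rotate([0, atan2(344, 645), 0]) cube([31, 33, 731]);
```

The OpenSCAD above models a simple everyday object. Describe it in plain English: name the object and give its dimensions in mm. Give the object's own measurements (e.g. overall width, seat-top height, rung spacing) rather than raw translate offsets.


A sawhorse. A 93×1096×43 mm beam (x, y, z) sits on two A-frame leg pairs. Each pair is two raked legs of 31×33 mm section (33 mm along y) splaying symmetrically in x. Each leg rises 645 mm vertically over 344 mm of horizontal reach and is 731 mm long along its own axis. Every leg's outer bottom edge rests on the floor and its outer top edge meets a bottom edge of the beam — the left legs (tilting toward +x) meet the beam's −x bottom edge, the right legs (their mirror images, tilting toward −x) meet its +x bottom edge — so the leg tops tuck under the beam, the beam's underside is 645 mm above the floor, and the feet are 781 mm apart outside-to-outside with the beam centred between them. The two leg pairs are set in 120 mm from either end of the beam.


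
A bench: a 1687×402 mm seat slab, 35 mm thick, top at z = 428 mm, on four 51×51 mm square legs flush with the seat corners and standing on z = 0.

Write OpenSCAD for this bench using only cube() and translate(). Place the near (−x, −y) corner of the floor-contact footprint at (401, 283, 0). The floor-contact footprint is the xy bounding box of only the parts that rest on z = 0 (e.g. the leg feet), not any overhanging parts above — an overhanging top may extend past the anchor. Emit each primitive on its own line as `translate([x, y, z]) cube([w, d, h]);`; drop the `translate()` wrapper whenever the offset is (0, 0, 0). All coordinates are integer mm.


translate([401, 283, 393]) cube([1687, 402, 35]);
translate([401, 283, 0]) cube([51, 51, 393]);
translate([401, 634, 0]) cube([51, 51, 393]);
translate([2037, 283, 0]) cube([51, 51, 393]);
translate([2037, 634, 0]) cube([51, 51, 393]);


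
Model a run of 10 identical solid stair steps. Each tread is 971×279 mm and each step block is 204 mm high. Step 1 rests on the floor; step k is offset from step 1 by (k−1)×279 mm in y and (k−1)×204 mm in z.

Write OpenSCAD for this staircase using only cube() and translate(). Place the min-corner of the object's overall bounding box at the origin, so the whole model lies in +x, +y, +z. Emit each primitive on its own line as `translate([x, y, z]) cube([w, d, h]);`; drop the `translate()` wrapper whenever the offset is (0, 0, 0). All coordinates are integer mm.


cube([971, 279, 204]);
translate([0, 279, 204]) cube([971, 279, 204]);
translate([0, 558, 408]) cube([971, 279, 204]);
translate([0, 837, 612]) cube([971, 279, 204]);
translate([0, 1116, 816]) cube([971, 279, 204]);
translate([0, 1395, 1020]) cube([971, 279, 204]);
translate([0, 1674, 1224]) cube([971, 279, 204]);
translate([0, 1953, 1428]) cube([971, 279, 204]);
translate([0, 2232, 1632]) cube([971, 279, 204]);
translate([0, 2511, 1836]) cube([971, 279, 204]);


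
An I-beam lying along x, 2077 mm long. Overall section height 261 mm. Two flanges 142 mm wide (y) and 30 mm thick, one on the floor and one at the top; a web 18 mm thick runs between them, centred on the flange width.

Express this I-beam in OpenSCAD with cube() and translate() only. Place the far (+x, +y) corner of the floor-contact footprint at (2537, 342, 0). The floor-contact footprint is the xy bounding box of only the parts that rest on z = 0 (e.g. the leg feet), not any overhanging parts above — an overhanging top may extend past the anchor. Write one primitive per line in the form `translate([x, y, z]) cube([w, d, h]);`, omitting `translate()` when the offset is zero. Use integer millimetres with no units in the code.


translate([460, 200, 0]) cube([2077, 142, 30]);
translate([460, 262, 30]) cube([2077, 18, 201]);
translate([460, 200, 231]) cube([2077, 142, 30]);


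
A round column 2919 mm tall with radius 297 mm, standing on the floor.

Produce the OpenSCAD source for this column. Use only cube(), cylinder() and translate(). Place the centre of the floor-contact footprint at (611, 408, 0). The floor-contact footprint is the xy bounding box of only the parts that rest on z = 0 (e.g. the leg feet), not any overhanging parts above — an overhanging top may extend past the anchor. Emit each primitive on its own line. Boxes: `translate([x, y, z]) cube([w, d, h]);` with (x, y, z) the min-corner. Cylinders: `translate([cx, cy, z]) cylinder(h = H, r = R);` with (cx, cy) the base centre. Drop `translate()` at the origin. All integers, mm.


translate([611, 408, 0]) cylinder(h = 2919, r = 297);


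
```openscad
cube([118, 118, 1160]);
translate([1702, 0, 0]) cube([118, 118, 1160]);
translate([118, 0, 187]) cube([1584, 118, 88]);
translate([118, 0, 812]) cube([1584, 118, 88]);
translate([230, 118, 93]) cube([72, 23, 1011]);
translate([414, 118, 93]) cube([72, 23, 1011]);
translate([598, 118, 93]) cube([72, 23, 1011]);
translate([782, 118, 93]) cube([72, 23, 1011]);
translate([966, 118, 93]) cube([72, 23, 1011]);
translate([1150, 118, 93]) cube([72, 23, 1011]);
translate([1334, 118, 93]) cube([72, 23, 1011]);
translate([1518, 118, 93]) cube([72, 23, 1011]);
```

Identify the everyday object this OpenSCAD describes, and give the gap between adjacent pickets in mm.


A fence section. The picket gap is 112 mm.

Two posts, two rails, 8 pickets — a fence section. Span 1584 mm holds 8 pickets of 72 mm with 9 equal gaps: ⌊(1584 − 8·72) / 9⌋ = 112 mm.


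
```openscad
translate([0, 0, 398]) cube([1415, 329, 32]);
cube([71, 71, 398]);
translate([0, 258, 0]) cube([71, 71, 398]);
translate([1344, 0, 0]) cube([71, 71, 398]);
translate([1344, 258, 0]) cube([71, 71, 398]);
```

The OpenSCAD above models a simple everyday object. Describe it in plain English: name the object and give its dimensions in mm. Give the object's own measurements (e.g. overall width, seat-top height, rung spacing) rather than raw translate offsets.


A bench: a 1415×329 mm seat slab, 32 mm thick, top at z = 430 mm, on four 71×71 mm square legs flush with the seat corners and standing on z = 0.


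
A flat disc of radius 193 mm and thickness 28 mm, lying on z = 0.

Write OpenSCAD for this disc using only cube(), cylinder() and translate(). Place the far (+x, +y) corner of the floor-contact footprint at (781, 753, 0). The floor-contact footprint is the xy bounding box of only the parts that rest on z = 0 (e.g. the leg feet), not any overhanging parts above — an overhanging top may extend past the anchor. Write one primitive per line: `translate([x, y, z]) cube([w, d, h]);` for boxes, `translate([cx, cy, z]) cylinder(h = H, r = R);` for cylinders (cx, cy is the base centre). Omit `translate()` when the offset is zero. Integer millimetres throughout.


translate([588, 560, 0]) cylinder(h = 28, r = 193);


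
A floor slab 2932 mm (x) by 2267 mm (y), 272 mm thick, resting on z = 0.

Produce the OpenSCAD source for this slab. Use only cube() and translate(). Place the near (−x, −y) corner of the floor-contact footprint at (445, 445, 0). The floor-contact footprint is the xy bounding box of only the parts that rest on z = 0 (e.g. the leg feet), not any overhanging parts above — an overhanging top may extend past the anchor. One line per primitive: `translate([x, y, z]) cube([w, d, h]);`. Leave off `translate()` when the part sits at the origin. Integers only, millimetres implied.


translate([445, 445, 0]) cube([2932, 2267, 272]);


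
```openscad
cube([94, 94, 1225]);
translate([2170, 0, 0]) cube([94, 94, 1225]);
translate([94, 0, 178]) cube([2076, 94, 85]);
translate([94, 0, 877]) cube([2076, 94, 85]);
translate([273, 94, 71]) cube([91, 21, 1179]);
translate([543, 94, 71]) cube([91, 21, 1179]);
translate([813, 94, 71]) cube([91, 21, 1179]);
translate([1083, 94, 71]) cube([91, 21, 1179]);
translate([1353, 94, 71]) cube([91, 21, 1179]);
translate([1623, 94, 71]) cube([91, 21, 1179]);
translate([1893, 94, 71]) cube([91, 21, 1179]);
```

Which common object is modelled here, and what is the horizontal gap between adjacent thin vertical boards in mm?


A fence section. The picket gap is 179 mm.

Two posts, two rails, 7 pickets — a fence section. Span 2076 mm holds 7 pickets of 91 mm with 8 equal gaps: ⌊(2076 − 7·91) / 8⌋ = 179 mm.


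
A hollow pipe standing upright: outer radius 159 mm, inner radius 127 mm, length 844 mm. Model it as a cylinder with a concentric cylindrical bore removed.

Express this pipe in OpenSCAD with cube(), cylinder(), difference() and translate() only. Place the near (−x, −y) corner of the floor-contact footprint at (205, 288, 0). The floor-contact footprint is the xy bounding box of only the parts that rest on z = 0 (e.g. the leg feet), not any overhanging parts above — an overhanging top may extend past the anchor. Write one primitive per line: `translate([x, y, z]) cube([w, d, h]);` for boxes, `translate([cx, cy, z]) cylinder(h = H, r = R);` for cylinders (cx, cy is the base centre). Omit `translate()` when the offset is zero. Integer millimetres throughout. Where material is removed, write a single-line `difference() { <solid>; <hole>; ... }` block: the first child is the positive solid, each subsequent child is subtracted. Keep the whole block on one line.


difference() { translate([364, 447, 0]) cylinder(h = 844, r = 159); translate([364, 447, 0]) cylinder(h = 844, r = 127); }


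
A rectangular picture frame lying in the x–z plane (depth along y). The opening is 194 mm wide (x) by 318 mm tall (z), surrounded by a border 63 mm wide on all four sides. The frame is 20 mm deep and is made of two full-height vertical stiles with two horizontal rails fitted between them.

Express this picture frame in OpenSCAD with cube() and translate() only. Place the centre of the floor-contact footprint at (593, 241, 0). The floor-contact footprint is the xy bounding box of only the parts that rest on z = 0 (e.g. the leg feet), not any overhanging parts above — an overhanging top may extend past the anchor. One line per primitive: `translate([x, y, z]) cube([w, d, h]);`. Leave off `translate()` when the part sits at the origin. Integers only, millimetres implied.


translate([433, 231, 0]) cube([63, 20, 444]);
translate([690, 231, 0]) cube([63, 20, 444]);
translate([496, 231, 0]) cube([194, 20, 63]);
translate([496, 231, 381]) cube([194, 20, 63]);


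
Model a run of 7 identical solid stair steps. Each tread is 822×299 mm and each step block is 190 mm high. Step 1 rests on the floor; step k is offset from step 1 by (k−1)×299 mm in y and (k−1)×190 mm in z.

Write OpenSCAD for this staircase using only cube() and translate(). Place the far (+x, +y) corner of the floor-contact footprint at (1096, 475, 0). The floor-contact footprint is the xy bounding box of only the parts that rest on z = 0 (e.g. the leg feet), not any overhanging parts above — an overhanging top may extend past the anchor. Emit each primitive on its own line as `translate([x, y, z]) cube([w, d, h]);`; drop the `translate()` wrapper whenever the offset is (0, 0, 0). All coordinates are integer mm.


translate([274, 176, 0]) cube([822, 299, 190]);
translate([274, 475, 190]) cube([822, 299, 190]);
translate([274, 774, 380]) cube([822, 299, 190]);
translate([274, 1073, 570]) cube([822, 299, 190]);
translate([274, 1372, 760]) cube([822, 299, 190]);
translate([274, 1671, 950]) cube([822, 299, 190]);
translate([274, 1970, 1140]) cube([822, 299, 190]);


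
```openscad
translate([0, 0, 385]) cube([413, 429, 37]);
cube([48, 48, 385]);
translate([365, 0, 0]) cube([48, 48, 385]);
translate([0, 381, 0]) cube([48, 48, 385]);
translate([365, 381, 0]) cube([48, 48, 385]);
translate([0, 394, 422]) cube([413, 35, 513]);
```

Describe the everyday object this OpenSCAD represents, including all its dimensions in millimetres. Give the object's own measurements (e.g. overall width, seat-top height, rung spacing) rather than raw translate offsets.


A chair. The seat is a 413×429×37 mm slab with its top at z = 422 mm, on four 48×48 mm corner legs (flush with the seat edges, standing on z = 0). A flat backrest 35 mm thick, 513 mm tall, spans the full seat width and rises from the seat top along its +y edge, rear face flush with the rear of the seat.


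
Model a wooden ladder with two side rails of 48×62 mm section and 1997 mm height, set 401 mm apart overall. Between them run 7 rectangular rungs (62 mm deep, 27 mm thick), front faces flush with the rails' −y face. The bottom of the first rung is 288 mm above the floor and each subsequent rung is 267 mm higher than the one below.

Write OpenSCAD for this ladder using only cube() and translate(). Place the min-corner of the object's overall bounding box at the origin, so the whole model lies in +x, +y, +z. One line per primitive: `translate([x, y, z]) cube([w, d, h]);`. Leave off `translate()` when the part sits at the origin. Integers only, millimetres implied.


cube([48, 62, 1997]);
translate([353, 0, 0]) cube([48, 62, 1997]);
translate([48, 0, 288]) cube([305, 62, 27]);
translate([48, 0, 555]) cube([305, 62, 27]);
translate([48, 0, 822]) cube([305, 62, 27]);
translate([48, 0, 1089]) cube([305, 62, 27]);
translate([48, 0, 1356]) cube([305, 62, 27]);
translate([48, 0, 1623]) cube([305, 62, 27]);
translate([48, 0, 1890]) cube([305, 62, 27]);


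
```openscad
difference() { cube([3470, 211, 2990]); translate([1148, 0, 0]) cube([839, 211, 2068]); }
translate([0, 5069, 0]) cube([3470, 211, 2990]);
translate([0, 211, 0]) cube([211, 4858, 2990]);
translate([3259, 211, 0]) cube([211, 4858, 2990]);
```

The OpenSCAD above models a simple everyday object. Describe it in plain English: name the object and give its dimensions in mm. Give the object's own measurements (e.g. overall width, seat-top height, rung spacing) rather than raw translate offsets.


A single room: four walls, each 2990 mm tall and 211 mm thick, enclosing an outside footprint 3470×5280 mm (x × y), no floor or roof. The front and back walls (−y and +y sides) run the full x-width; the side walls fit between their inner faces. A door opening 839 mm wide and 2068 mm tall is cut through the front wall from the floor up, its −x edge 1148 mm from the wall's −x end.


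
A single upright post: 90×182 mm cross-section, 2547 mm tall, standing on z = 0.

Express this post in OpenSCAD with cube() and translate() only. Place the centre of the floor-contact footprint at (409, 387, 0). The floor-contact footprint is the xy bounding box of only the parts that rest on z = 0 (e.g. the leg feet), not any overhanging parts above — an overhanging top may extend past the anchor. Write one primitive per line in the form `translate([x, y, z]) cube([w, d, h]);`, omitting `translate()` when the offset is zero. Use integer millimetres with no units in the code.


translate([364, 296, 0]) cube([90, 182, 2547]);


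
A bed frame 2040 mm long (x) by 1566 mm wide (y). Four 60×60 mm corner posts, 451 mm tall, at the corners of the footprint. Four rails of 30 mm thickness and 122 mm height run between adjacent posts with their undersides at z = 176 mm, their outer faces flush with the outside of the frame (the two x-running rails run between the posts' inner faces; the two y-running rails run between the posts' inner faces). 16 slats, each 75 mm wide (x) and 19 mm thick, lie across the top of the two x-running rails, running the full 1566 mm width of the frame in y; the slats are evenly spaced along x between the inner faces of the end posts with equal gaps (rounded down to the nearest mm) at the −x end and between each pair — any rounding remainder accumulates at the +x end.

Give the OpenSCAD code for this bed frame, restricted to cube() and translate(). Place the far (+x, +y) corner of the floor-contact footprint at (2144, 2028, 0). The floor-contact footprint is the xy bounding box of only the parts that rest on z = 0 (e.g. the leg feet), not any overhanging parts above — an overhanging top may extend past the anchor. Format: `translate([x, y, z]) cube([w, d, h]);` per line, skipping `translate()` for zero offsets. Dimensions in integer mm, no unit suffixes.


translate([104, 462, 0]) cube([60, 60, 451]);
translate([104, 1968, 0]) cube([60, 60, 451]);
translate([2084, 462, 0]) cube([60, 60, 451]);
translate([2084, 1968, 0]) cube([60, 60, 451]);
translate([164, 462, 176]) cube([1920, 30, 122]);
translate([164, 1998, 176]) cube([1920, 30, 122]);
translate([104, 522, 176]) cube([30, 1446, 122]);
translate([2114, 522, 176]) cube([30, 1446, 122]);
translate([206, 462, 298]) cube([75, 1566, 19]);
translate([323, 462, 298]) cube([75, 1566, 19]);
translate([440, 462, 298]) cube([75, 1566, 19]);
translate([557, 462, 298]) cube([75, 1566, 19]);
translate([674, 462, 298]) cube([75, 1566, 19]);
translate([791, 462, 298]) cube([75, 1566, 19]);
translate([908, 462, 298]) cube([75, 1566, 19]);
translate([1025, 462, 298]) cube([75, 1566, 19]);
translate([1142, 462, 298]) cube([75, 1566, 19]);
translate([1259, 462, 298]) cube([75, 1566, 19]);
translate([1376, 462, 298]) cube([75, 1566, 19]);
translate([1493, 462, 298]) cube([75, 1566, 19]);
translate([1610, 462, 298]) cube([75, 1566, 19]);
translate([1727, 462, 298]) cube([75, 1566, 19]);
translate([1844, 462, 298]) cube([75, 1566, 19]);
translate([1961, 462, 298]) cube([75, 1566, 19]);


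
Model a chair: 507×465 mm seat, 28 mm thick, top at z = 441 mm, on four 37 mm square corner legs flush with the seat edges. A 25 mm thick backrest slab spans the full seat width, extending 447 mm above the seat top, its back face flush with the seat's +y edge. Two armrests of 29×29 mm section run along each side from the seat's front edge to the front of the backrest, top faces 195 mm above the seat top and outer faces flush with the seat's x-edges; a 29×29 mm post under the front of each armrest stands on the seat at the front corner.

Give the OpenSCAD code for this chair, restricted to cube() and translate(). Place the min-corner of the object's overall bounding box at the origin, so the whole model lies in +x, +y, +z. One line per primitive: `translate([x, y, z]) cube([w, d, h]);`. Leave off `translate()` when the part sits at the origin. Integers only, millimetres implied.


// leg_h = 441 - 28 = 413
// arm post h = 195 - 29 = 166
translate([0, 0, 413]) cube([507, 465, 28]);
cube([37, 37, 413]);
translate([470, 0, 0]) cube([37, 37, 413]);
translate([0, 428, 0]) cube([37, 37, 413]);
translate([470, 428, 0]) cube([37, 37, 413]);
translate([0, 440, 441]) cube([507, 25, 447]);
translate([0, 0, 607]) cube([29, 440, 29]);
translate([478, 0, 607]) cube([29, 440, 29]);
translate([0, 0, 441]) cube([29, 29, 166]);
translate([478, 0, 441]) cube([29, 29, 166]);


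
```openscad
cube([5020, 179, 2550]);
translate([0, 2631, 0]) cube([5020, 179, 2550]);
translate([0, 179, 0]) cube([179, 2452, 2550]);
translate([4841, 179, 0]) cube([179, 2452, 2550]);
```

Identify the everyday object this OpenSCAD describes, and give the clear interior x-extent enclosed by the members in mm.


A house (or room) frame. The interior width is 4662 mm.

Four 2550 mm walls enclosing a rectangle with no floor or roof — a room or house frame. Outside width is 5020 mm and wall thickness is 179 mm, so the interior width is 5020 − 2 × 179 = 4662 mm.


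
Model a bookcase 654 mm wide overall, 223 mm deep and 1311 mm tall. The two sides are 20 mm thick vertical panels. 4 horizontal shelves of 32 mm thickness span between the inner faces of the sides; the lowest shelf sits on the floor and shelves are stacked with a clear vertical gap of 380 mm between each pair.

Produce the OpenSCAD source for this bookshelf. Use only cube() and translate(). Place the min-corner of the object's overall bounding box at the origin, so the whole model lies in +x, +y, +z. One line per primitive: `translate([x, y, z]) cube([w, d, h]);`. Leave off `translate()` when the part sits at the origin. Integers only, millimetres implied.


cube([20, 223, 1311]);
translate([634, 0, 0]) cube([20, 223, 1311]);
translate([20, 0, 0]) cube([614, 223, 32]);
translate([20, 0, 412]) cube([614, 223, 32]);
translate([20, 0, 824]) cube([614, 223, 32]);
translate([20, 0, 1236]) cube([614, 223, 32]);


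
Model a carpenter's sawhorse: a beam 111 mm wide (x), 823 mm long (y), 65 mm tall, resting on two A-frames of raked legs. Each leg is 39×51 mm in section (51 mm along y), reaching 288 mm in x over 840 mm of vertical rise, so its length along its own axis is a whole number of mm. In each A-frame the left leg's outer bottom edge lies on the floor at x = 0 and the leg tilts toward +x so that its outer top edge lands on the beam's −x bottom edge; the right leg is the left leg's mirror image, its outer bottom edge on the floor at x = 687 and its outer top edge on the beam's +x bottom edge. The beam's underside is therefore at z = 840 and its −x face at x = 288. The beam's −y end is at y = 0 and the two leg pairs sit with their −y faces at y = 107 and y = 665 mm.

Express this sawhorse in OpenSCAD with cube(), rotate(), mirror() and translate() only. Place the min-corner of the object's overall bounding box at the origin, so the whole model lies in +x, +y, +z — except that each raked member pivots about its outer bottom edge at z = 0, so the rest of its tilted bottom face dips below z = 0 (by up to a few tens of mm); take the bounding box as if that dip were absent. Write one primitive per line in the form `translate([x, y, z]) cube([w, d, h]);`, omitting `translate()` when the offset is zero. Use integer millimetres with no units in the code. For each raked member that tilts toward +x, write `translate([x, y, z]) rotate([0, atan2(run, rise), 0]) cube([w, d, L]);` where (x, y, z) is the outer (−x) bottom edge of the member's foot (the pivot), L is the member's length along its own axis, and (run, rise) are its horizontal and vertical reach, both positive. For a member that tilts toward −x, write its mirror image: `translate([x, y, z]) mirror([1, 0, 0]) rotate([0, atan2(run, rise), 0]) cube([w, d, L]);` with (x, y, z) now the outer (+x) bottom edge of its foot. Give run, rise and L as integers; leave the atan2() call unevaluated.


translate([288, 0, 840]) cube([111, 823, 65]);
translate([0, 107, 0]) rotate([0, atan2(288, 840), 0]) cube([39, 51, 888]);
translate([687, 107, 0]) mirror([1, 0, 0]) rotate([0, atan2(288, 840), 0]) cube([39, 51, 888]);
translate([0, 665, 0]) rotate([0, atan2(288, 840), 0]) cube([39, 51, 888]);
translate([687, 665, 0]) mirror([1, 0, 0]) rotate([0, atan2(288, 840), 0]) cube([39, 51, 888]);


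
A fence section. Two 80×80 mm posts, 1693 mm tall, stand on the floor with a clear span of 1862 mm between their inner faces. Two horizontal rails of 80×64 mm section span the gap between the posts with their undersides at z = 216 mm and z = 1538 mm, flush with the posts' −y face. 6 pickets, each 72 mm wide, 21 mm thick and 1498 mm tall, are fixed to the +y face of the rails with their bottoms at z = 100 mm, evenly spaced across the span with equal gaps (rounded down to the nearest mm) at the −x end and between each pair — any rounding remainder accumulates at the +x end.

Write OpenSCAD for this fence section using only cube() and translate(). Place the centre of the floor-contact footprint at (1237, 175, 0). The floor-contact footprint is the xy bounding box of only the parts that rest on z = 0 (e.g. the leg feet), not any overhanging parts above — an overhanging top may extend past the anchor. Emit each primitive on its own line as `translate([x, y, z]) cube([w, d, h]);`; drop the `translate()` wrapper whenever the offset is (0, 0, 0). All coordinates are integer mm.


translate([226, 135, 0]) cube([80, 80, 1693]);
translate([2168, 135, 0]) cube([80, 80, 1693]);
translate([306, 135, 216]) cube([1862, 80, 64]);
translate([306, 135, 1538]) cube([1862, 80, 64]);
translate([510, 215, 100]) cube([72, 21, 1498]);
translate([786, 215, 100]) cube([72, 21, 1498]);
translate([1062, 215, 100]) cube([72, 21, 1498]);
translate([1338, 215, 100]) cube([72, 21, 1498]);
translate([1614, 215, 100]) cube([72, 21, 1498]);
translate([1890, 215, 100]) cube([72, 21, 1498]);


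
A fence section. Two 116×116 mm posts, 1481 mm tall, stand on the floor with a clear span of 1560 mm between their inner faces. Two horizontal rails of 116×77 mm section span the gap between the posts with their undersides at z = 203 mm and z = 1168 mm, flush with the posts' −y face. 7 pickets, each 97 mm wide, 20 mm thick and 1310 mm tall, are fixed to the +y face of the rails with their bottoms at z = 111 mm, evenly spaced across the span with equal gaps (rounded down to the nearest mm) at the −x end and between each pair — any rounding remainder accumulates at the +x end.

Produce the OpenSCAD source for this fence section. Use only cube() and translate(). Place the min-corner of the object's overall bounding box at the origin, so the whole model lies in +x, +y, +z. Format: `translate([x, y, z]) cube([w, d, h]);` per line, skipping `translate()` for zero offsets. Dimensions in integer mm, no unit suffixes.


cube([116, 116, 1481]);
translate([1676, 0, 0]) cube([116, 116, 1481]);
translate([116, 0, 203]) cube([1560, 116, 77]);
translate([116, 0, 1168]) cube([1560, 116, 77]);
translate([226, 116, 111]) cube([97, 20, 1310]);
translate([433, 116, 111]) cube([97, 20, 1310]);
translate([640, 116, 111]) cube([97, 20, 1310]);
translate([847, 116, 111]) cube([97, 20, 1310]);
translate([1054, 116, 111]) cube([97, 20, 1310]);
translate([1261, 116, 111]) cube([97, 20, 1310]);
translate([1468, 116, 111]) cube([97, 20, 1310]);


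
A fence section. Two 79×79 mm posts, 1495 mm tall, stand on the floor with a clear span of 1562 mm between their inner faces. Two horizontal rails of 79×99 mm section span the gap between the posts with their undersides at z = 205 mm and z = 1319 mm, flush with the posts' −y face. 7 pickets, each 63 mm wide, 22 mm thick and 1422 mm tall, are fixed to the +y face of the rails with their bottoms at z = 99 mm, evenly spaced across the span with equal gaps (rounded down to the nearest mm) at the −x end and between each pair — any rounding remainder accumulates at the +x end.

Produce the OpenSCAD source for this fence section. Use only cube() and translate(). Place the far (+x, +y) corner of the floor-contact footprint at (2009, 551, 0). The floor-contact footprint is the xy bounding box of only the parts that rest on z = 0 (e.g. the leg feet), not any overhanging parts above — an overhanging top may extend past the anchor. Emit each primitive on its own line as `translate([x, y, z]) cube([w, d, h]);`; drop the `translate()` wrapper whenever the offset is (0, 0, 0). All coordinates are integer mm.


translate([289, 472, 0]) cube([79, 79, 1495]);
translate([1930, 472, 0]) cube([79, 79, 1495]);
translate([368, 472, 205]) cube([1562, 79, 99]);
translate([368, 472, 1319]) cube([1562, 79, 99]);
translate([508, 551, 99]) cube([63, 22, 1422]);
translate([711, 551, 99]) cube([63, 22, 1422]);
translate([914, 551, 99]) cube([63, 22, 1422]);
translate([1117, 551, 99]) cube([63, 22, 1422]);
translate([1320, 551, 99]) cube([63, 22, 1422]);
translate([1523, 551, 99]) cube([63, 22, 1422]);
translate([1726, 551, 99]) cube([63, 22, 1422]);


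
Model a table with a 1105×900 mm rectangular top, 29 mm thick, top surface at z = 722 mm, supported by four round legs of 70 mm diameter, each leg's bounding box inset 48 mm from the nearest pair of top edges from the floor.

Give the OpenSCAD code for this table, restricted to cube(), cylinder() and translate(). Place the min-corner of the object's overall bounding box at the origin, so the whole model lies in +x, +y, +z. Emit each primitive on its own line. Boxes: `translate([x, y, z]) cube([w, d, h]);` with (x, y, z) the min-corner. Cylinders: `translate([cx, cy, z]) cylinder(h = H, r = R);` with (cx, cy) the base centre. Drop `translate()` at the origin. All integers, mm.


// leg_h = 722 - 29 = 693
translate([0, 0, 693]) cube([1105, 900, 29]);
translate([83, 83, 0]) cylinder(h = 693, r = 35);
translate([1022, 83, 0]) cylinder(h = 693, r = 35);
translate([83, 817, 0]) cylinder(h = 693, r = 35);
translate([1022, 817, 0]) cylinder(h = 693, r = 35);


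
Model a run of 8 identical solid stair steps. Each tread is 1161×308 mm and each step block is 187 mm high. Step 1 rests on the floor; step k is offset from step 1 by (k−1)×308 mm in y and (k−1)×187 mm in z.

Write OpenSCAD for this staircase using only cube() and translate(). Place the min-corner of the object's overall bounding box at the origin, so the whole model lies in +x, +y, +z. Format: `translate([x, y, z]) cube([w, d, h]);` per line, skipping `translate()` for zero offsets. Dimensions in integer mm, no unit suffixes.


cube([1161, 308, 187]);
translate([0, 308, 187]) cube([1161, 308, 187]);
translate([0, 616, 374]) cube([1161, 308, 187]);
translate([0, 924, 561]) cube([1161, 308, 187]);
translate([0, 1232, 748]) cube([1161, 308, 187]);
translate([0, 1540, 935]) cube([1161, 308, 187]);
translate([0, 1848, 1122]) cube([1161, 308, 187]);
translate([0, 2156, 1309]) cube([1161, 308, 187]);


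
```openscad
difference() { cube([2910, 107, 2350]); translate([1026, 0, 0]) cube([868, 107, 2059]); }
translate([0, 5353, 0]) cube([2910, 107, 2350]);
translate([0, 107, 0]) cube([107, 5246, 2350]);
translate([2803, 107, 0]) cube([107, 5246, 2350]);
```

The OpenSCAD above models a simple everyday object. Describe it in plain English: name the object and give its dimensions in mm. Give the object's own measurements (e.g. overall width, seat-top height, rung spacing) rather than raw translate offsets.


A single room: four walls, each 2350 mm tall and 107 mm thick, enclosing an outside footprint 2910×5460 mm (x × y), no floor or roof. The front and back walls (−y and +y sides) run the full x-width; the side walls fit between their inner faces. A door opening 868 mm wide and 2059 mm tall is cut through the front wall from the floor up, its −x edge 1026 mm from the wall's −x end.


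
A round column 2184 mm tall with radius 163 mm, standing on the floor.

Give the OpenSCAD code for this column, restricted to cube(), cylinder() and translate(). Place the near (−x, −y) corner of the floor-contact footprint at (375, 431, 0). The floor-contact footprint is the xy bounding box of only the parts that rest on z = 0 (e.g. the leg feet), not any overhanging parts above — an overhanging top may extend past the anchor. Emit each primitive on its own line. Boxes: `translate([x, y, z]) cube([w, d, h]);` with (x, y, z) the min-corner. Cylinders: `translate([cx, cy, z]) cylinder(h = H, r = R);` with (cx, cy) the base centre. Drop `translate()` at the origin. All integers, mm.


translate([538, 594, 0]) cylinder(h = 2184, r = 163);


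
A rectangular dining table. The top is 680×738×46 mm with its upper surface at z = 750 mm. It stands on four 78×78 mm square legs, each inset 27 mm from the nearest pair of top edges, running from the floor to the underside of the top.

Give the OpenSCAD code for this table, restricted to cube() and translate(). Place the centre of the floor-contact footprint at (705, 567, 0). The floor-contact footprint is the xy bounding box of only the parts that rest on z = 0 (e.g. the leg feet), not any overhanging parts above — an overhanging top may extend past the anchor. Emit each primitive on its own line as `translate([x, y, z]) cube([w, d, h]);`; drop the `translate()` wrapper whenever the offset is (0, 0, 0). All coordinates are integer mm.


translate([365, 198, 704]) cube([680, 738, 46]);
translate([392, 225, 0]) cube([78, 78, 704]);
translate([940, 225, 0]) cube([78, 78, 704]);
translate([392, 831, 0]) cube([78, 78, 704]);
translate([940, 831, 0]) cube([78, 78, 704]);


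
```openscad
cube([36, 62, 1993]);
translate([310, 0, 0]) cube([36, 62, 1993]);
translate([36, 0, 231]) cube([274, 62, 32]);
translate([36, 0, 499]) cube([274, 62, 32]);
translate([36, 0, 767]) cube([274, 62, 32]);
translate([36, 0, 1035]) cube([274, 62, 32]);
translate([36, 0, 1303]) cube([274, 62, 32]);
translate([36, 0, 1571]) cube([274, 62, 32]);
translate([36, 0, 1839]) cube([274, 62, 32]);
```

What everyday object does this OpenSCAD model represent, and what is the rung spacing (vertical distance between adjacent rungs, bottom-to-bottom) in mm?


A ladder. The rung spacing is 268 mm.

Two tall 36×62 posts with 7 short bars between them — a ladder. Adjacent rungs sit at z = 231 and z = 499, so the spacing is 499 − 231 = 268 mm.


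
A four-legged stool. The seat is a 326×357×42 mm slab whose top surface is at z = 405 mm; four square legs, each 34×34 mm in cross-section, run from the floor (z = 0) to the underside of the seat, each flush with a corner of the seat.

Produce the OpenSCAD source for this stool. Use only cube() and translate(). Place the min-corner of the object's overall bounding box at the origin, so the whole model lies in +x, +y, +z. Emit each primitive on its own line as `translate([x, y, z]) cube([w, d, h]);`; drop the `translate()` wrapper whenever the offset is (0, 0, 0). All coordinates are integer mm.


// leg_h = 405 - 42 = 363
translate([0, 0, 363]) cube([326, 357, 42]);
cube([34, 34, 363]);
translate([292, 0, 0]) cube([34, 34, 363]);
translate([0, 323, 0]) cube([34, 34, 363]);
translate([292, 323, 0]) cube([34, 34, 363]);


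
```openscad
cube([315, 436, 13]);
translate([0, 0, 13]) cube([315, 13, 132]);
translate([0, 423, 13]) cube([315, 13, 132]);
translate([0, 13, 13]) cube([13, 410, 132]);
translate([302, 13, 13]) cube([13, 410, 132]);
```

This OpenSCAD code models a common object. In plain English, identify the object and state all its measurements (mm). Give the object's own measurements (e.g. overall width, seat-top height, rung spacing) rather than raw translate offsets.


An open-topped rectangular box: outside dimensions 315×436×145 mm, with a uniform wall and base thickness of 13 mm. The base is a full 315×436 slab on the floor; four walls sit on top of the base. The front and back walls (the −y and +y sides) span the full width; the two side walls fit between them.


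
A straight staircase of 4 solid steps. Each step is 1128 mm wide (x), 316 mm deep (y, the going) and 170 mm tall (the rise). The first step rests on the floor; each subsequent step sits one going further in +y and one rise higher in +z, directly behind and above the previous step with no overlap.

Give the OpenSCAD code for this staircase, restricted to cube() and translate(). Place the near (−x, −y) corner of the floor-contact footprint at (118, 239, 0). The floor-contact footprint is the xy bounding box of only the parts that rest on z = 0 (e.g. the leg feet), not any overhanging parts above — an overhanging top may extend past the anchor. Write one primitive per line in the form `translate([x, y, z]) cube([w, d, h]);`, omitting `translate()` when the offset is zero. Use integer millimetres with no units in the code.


translate([118, 239, 0]) cube([1128, 316, 170]);
translate([118, 555, 170]) cube([1128, 316, 170]);
translate([118, 871, 340]) cube([1128, 316, 170]);
translate([118, 1187, 510]) cube([1128, 316, 170]);


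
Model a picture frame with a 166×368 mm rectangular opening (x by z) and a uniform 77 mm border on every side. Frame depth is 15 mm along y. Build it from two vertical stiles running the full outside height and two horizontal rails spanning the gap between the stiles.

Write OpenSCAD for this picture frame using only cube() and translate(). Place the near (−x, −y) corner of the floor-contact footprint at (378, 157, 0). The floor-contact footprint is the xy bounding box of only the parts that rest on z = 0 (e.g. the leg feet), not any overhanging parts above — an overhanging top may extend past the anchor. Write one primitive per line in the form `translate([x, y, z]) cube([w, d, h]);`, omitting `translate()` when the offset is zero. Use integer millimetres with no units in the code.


translate([378, 157, 0]) cube([77, 15, 522]);
translate([621, 157, 0]) cube([77, 15, 522]);
translate([455, 157, 0]) cube([166, 15, 77]);
translate([455, 157, 445]) cube([166, 15, 77]);


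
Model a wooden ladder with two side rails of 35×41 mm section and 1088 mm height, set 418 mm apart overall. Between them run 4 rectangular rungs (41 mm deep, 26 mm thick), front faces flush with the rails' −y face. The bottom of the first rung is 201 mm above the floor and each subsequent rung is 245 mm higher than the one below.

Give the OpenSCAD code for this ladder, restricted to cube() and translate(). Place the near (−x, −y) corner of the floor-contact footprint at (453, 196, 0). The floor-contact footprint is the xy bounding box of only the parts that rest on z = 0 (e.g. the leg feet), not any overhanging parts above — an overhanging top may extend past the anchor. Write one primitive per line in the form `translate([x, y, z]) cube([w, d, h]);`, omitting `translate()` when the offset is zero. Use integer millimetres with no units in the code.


// rung span = 418 - 2*35 = 348
// rung[k] z = 201 + k*245
translate([453, 196, 0]) cube([35, 41, 1088]);
translate([836, 196, 0]) cube([35, 41, 1088]);
translate([488, 196, 201]) cube([348, 41, 26]);
translate([488, 196, 446]) cube([348, 41, 26]);
translate([488, 196, 691]) cube([348, 41, 26]);
translate([488, 196, 936]) cube([348, 41, 26]);


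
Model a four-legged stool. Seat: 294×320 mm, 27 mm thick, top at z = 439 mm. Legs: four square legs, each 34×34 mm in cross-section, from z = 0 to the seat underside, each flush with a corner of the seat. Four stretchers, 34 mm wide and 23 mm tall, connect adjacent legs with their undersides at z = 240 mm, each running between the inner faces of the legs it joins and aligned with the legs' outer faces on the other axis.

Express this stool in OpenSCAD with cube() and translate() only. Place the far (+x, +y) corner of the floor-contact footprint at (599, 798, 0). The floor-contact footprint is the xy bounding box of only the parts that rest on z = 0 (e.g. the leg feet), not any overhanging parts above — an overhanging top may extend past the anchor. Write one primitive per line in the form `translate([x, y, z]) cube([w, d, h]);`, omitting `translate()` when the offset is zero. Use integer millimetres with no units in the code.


translate([305, 478, 412]) cube([294, 320, 27]);
translate([305, 478, 0]) cube([34, 34, 412]);
translate([565, 478, 0]) cube([34, 34, 412]);
translate([305, 764, 0]) cube([34, 34, 412]);
translate([565, 764, 0]) cube([34, 34, 412]);
translate([339, 478, 240]) cube([226, 34, 23]);
translate([339, 764, 240]) cube([226, 34, 23]);
translate([305, 512, 240]) cube([34, 252, 23]);
translate([565, 512, 240]) cube([34, 252, 23]);


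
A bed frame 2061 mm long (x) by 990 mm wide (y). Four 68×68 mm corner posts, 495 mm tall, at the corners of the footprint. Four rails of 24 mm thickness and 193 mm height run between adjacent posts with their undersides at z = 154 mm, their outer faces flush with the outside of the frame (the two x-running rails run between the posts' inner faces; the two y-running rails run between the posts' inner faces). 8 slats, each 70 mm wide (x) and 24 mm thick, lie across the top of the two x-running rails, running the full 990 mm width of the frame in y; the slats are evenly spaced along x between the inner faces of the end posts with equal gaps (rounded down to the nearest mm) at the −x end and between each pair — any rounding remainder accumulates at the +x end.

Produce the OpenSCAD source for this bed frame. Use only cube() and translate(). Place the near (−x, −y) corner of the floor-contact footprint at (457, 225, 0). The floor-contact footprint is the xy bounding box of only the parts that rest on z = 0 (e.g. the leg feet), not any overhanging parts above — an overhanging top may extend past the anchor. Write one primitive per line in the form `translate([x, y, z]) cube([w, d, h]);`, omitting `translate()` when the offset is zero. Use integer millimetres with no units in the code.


translate([457, 225, 0]) cube([68, 68, 495]);
translate([457, 1147, 0]) cube([68, 68, 495]);
translate([2450, 225, 0]) cube([68, 68, 495]);
translate([2450, 1147, 0]) cube([68, 68, 495]);
translate([525, 225, 154]) cube([1925, 24, 193]);
translate([525, 1191, 154]) cube([1925, 24, 193]);
translate([457, 293, 154]) cube([24, 854, 193]);
translate([2494, 293, 154]) cube([24, 854, 193]);
translate([676, 225, 347]) cube([70, 990, 24]);
translate([897, 225, 347]) cube([70, 990, 24]);
translate([1118, 225, 347]) cube([70, 990, 24]);
translate([1339, 225, 347]) cube([70, 990, 24]);
translate([1560, 225, 347]) cube([70, 990, 24]);
translate([1781, 225, 347]) cube([70, 990, 24]);
translate([2002, 225, 347]) cube([70, 990, 24]);
translate([2223, 225, 347]) cube([70, 990, 24]);
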